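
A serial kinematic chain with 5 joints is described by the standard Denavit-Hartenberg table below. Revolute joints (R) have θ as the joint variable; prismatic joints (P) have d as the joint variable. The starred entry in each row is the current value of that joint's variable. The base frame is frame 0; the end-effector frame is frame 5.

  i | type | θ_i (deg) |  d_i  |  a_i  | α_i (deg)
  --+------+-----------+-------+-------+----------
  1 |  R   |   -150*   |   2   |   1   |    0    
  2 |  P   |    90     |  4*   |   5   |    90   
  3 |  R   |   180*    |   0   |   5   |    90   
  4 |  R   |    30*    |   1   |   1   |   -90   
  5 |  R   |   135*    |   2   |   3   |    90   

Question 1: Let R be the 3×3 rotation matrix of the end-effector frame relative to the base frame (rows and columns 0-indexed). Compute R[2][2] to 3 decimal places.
End-effector z-axis (col 2 of R) = (-0.6124,0.3536,-0.7071)
R[2][2] = -0.7071

-0.707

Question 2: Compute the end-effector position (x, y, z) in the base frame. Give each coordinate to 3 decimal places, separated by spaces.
after link 1: o_1 = (-0.8660, -0.5000, 2.0000)
after link 2: o_2 = (1.6340, -4.8301, 6.0000)
after link 3: o_3 = (-0.8660, -0.5000, 6.0000)
after link 4: o_4 = (-1.7321, 0.0000, 7.0000)
after link 5: o_5 = (-0.8949, -2.7927, 4.8787)

-0.895 -2.793 4.879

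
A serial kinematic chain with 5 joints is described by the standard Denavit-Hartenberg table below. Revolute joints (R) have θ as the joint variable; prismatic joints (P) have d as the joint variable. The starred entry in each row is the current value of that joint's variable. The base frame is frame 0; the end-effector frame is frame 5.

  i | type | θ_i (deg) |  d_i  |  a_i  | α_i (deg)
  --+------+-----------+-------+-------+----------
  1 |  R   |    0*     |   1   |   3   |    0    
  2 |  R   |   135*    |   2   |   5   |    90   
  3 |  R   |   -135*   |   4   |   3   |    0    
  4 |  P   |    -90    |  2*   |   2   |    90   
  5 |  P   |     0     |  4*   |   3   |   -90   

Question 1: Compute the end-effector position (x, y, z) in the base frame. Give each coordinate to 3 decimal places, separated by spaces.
5.707 5.778 7.243

after link 1: o_1 = (3.0000, 0.0000, 1.0000)
after link 2: o_2 = (-0.5355, 3.5355, 3.0000)
after link 3: o_3 = (3.7929, 4.8640, 0.8787)
after link 4: o_4 = (6.2071, 5.2782, 2.2929)
after link 5: o_5 = (5.7071, 5.7782, 7.2426)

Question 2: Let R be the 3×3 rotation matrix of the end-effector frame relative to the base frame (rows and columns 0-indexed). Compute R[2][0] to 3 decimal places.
End-effector x-axis (col 0 of R) = (0.5000,-0.5000,0.7071)
R[2][0] = 0.7071

0.707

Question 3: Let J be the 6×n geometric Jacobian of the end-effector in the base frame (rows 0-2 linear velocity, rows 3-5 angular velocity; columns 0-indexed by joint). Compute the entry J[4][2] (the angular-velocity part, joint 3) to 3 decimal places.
0.707

axis z_2 = (0.7071,0.7071,0.0000); lever o_n−o_2 = (6.2426,2.2426,4.2426)
cross product → J_v[:, 2] = (3.0000,-3.0000,-2.8284)
J_ω[:, 2] = z_2
entry J[4][2] = 0.7071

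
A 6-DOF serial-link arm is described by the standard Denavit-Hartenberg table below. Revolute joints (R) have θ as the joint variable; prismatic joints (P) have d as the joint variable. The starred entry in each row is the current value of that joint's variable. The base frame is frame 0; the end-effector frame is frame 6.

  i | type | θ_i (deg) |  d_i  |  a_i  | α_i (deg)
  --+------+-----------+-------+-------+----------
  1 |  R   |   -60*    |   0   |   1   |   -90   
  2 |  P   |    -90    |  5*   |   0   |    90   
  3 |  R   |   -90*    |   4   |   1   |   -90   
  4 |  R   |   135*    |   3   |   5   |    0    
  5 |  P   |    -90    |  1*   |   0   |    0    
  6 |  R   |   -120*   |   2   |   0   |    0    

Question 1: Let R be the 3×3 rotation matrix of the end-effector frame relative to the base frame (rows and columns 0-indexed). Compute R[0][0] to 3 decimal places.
-0.707

End-effector x-axis (col 0 of R) = (-0.7071,0.7071,-0.0000)
R[0][0] = -0.7071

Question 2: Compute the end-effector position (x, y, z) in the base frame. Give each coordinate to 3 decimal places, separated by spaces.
after link 1: o_1 = (0.5000, -0.8660, 0.0000)
after link 2: o_2 = (4.8301, 1.6340, 0.0000)
after link 3: o_3 = (1.9641, 4.5981, 0.0000)
after link 4: o_4 = (6.7937, 3.3040, 3.0000)
after link 5: o_5 = (6.7937, 3.3040, 4.0000)
after link 6: o_6 = (6.7937, 3.3040, 6.0000)

6.794 3.304 6.000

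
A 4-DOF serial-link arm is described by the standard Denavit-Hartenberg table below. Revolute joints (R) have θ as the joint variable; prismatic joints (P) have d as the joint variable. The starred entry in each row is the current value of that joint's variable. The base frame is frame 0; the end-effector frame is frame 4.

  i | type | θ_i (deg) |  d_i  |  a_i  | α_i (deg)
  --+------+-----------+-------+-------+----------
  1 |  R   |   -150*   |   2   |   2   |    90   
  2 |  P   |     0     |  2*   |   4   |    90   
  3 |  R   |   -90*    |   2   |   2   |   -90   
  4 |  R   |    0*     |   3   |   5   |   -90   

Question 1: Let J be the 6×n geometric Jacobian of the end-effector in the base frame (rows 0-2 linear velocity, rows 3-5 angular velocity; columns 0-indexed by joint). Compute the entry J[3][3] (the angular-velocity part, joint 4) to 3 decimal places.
-0.866

axis z_3 = (-0.8660,-0.5000,-0.0000); lever o_n−o_3 = (-0.0981,-5.8301,-0.0000)
cross product → J_v[:, 3] = (0.0000,-0.0000,5.0000)
J_ω[:, 3] = z_3
entry J[3][3] = -0.8660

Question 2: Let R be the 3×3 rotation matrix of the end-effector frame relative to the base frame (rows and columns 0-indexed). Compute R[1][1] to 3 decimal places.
0.500

End-effector y-axis (col 1 of R) = (0.8660,0.5000,0.0000)
R[1][1] = 0.5000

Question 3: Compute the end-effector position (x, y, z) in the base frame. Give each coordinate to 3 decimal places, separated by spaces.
after link 1: o_1 = (-1.7321, -1.0000, 2.0000)
after link 2: o_2 = (-6.1962, -1.2679, 2.0000)
after link 3: o_3 = (-5.1962, -3.0000, -0.0000)
after link 4: o_4 = (-5.2942, -8.8301, -0.0000)

-5.294 -8.830 -0.000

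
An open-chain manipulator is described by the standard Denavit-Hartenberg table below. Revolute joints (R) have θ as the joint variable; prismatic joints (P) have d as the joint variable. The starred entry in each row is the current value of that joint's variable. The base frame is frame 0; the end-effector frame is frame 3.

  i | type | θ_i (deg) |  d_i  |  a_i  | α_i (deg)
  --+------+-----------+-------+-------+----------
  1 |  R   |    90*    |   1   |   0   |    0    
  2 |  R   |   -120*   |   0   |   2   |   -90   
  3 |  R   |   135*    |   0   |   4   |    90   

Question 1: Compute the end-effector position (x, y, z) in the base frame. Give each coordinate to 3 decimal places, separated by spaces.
-0.717 0.414 -1.828

after link 1: o_1 = (0.0000, 0.0000, 1.0000)
after link 2: o_2 = (1.7321, -1.0000, 1.0000)
after link 3: o_3 = (-0.7174, 0.4142, -1.8284)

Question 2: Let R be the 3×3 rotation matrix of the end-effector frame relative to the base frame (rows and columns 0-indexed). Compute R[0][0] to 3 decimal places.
-0.612

End-effector x-axis (col 0 of R) = (-0.6124,0.3536,-0.7071)
R[0][0] = -0.6124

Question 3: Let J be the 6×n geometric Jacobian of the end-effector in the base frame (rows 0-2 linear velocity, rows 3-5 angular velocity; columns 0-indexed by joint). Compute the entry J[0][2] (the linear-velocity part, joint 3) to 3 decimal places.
axis z_2 = (0.5000,0.8660,0.0000); lever o_n−o_2 = (-2.4495,1.4142,-2.8284)
cross product → J_v[:, 2] = (-2.4495,1.4142,2.8284)
J_ω[:, 2] = z_2
entry J[0][2] = -2.4495

-2.449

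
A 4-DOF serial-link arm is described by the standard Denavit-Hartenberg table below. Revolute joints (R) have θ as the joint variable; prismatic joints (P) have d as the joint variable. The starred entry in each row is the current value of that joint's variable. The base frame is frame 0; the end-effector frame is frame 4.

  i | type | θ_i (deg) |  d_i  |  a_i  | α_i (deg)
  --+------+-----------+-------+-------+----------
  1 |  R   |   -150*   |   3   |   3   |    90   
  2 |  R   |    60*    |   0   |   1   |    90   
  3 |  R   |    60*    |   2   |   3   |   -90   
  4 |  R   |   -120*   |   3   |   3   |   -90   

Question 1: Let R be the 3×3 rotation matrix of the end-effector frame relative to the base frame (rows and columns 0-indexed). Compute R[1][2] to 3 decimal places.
0.325

End-effector z-axis (col 2 of R) = (-0.9375,0.3248,0.1250)
R[1][2] = 0.3248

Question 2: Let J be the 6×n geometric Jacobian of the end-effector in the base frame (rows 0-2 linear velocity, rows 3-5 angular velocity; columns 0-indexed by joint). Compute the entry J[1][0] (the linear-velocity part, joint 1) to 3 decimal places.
axis z_0 = ẑ; lever o_n−o_0 = (-7.0789,-0.8550,-0.0335)
cross product → J_v[:, 0] = (0.8550,-7.0789,0.0000)
J_ω[:, 0] = z_0
entry J[1][0] = -7.0789

-7.079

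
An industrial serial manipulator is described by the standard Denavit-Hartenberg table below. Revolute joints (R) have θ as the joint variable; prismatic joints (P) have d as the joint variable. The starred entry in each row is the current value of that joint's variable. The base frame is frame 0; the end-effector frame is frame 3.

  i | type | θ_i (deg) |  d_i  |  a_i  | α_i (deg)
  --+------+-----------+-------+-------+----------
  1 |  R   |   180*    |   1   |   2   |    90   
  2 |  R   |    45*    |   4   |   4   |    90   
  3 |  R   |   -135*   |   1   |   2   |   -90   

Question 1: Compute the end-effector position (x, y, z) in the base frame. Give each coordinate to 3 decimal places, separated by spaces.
after link 1: o_1 = (-2.0000, 0.0000, 1.0000)
after link 2: o_2 = (-4.8284, 4.0000, 3.8284)
after link 3: o_3 = (-4.5355, 2.5858, 2.1213)

-4.536 2.586 2.121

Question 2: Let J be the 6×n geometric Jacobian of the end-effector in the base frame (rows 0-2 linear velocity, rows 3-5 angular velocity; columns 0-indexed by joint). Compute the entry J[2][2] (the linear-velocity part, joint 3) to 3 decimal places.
1.000

axis z_2 = (-0.7071,0.0000,-0.7071); lever o_n−o_2 = (0.2929,-1.4142,-1.7071)
cross product → J_v[:, 2] = (-1.0000,-1.4142,1.0000)
J_ω[:, 2] = z_2
entry J[2][2] = 1.0000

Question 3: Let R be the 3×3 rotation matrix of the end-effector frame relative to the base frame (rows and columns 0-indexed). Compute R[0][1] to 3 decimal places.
0.707

End-effector y-axis (col 1 of R) = (0.7071,-0.0000,0.7071)
R[0][1] = 0.7071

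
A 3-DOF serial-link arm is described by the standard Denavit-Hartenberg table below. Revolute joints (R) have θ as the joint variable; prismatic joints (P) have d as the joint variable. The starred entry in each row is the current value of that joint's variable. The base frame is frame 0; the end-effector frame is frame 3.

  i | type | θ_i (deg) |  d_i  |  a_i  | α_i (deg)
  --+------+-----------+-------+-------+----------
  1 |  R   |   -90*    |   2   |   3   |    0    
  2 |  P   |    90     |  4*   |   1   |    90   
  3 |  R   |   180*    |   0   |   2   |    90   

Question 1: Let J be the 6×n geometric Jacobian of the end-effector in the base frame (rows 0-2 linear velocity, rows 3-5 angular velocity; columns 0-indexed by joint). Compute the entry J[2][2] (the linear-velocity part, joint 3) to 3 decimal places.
-2.000

axis z_2 = (0.0000,-1.0000,0.0000); lever o_n−o_2 = (-2.0000,0.0000,0.0000)
cross product → J_v[:, 2] = (-0.0000,-0.0000,-2.0000)
J_ω[:, 2] = z_2
entry J[2][2] = -2.0000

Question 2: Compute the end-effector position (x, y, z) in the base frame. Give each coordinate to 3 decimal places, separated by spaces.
-1.000 -3.000 6.000

after link 1: o_1 = (0.0000, -3.0000, 2.0000)
after link 2: o_2 = (1.0000, -3.0000, 6.0000)
after link 3: o_3 = (-1.0000, -3.0000, 6.0000)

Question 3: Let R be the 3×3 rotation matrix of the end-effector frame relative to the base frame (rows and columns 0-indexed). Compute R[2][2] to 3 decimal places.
End-effector z-axis (col 2 of R) = (0.0000,0.0000,1.0000)
R[2][2] = 1.0000

1.000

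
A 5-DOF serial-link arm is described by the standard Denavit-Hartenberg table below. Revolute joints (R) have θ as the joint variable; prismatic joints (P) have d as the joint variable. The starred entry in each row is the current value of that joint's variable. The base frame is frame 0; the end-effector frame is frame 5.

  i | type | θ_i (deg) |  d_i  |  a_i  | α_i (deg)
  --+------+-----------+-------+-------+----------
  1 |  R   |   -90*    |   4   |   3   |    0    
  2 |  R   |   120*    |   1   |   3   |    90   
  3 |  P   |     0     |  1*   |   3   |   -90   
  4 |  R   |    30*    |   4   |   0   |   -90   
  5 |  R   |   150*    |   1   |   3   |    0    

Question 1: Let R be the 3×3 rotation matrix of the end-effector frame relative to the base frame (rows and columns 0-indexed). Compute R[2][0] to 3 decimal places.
-0.500

End-effector x-axis (col 0 of R) = (-0.4330,-0.7500,-0.5000)
R[2][0] = -0.5000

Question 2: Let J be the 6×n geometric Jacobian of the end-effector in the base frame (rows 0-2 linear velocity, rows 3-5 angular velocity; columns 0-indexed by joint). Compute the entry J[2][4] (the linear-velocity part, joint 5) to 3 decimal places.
2.598

axis z_4 = (-0.8660,0.5000,0.0000); lever o_n−o_4 = (-2.1651,-1.7500,-1.5000)
cross product → J_v[:, 4] = (-0.7500,-1.2990,2.5981)
J_ω[:, 4] = z_4
entry J[2][4] = 2.5981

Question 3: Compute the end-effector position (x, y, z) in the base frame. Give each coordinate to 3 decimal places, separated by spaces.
after link 1: o_1 = (0.0000, -3.0000, 4.0000)
after link 2: o_2 = (2.5981, -1.5000, 5.0000)
after link 3: o_3 = (5.6962, -0.8660, 5.0000)
after link 4: o_4 = (5.6962, -0.8660, 9.0000)
after link 5: o_5 = (3.5311, -2.6160, 7.5000)

3.531 -2.616 7.500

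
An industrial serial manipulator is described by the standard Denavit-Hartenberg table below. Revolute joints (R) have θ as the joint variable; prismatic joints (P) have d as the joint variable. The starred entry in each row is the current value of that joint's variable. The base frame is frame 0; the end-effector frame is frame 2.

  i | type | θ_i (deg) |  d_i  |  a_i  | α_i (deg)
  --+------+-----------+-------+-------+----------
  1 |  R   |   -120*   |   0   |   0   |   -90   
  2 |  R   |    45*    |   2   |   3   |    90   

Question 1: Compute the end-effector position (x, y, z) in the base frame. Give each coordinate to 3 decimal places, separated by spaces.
0.671 -2.837 -2.121

after link 1: o_1 = (0.0000, 0.0000, 0.0000)
after link 2: o_2 = (0.6714, -2.8371, -2.1213)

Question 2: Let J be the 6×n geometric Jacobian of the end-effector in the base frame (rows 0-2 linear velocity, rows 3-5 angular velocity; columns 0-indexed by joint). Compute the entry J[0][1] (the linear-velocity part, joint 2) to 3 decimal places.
axis z_1 = (0.8660,-0.5000,0.0000); lever o_n−o_1 = (0.6714,-2.8371,-2.1213)
cross product → J_v[:, 1] = (1.0607,1.8371,-2.1213)
J_ω[:, 1] = z_1
entry J[0][1] = 1.0607

1.061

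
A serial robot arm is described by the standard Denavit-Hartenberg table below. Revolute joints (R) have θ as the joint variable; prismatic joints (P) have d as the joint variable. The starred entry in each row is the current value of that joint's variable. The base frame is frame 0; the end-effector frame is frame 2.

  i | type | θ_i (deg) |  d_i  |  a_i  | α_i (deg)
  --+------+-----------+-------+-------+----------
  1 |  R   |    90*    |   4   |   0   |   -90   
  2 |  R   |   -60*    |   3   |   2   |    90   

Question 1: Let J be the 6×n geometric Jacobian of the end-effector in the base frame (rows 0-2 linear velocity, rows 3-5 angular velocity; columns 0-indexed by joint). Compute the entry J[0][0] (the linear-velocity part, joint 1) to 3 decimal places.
-1.000

axis z_0 = ẑ; lever o_n−o_0 = (-3.0000,1.0000,5.7321)
cross product → J_v[:, 0] = (-1.0000,-3.0000,0.0000)
J_ω[:, 0] = z_0
entry J[0][0] = -1.0000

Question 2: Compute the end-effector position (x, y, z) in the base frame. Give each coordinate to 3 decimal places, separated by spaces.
-3.000 1.000 5.732

after link 1: o_1 = (0.0000, 0.0000, 4.0000)
after link 2: o_2 = (-3.0000, 1.0000, 5.7321)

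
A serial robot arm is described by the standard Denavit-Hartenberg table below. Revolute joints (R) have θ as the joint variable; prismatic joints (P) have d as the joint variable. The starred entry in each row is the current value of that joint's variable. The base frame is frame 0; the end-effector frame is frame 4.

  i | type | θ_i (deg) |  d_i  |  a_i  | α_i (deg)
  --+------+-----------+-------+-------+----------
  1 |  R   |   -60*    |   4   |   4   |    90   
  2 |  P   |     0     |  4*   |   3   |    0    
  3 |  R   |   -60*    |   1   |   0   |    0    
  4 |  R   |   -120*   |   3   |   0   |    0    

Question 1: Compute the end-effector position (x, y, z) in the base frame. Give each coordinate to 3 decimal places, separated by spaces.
-3.428 -10.062 4.000

after link 1: o_1 = (2.0000, -3.4641, 4.0000)
after link 2: o_2 = (0.0359, -8.0622, 4.0000)
after link 3: o_3 = (-0.8301, -8.5622, 4.0000)
after link 4: o_4 = (-3.4282, -10.0622, 4.0000)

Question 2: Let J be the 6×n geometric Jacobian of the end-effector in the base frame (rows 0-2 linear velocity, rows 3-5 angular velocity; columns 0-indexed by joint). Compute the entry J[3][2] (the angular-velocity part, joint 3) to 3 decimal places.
-0.866

axis z_2 = (-0.8660,-0.5000,0.0000); lever o_n−o_2 = (-3.4641,-2.0000,0.0000)
cross product → J_v[:, 2] = (0.0000,-0.0000,-0.0000)
J_ω[:, 2] = z_2
entry J[3][2] = -0.8660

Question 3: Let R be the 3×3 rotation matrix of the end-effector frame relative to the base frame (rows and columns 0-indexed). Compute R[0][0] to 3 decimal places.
End-effector x-axis (col 0 of R) = (-0.5000,0.8660,-0.0000)
R[0][0] = -0.5000

-0.500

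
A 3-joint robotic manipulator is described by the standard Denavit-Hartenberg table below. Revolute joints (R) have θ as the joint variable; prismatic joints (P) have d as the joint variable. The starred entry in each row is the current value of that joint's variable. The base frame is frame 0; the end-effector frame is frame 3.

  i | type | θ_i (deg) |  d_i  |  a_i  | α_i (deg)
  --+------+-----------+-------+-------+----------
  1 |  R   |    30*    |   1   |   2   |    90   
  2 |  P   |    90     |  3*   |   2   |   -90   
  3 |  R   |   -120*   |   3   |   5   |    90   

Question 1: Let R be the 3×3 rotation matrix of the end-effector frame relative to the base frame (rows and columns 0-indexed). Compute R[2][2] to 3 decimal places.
End-effector z-axis (col 2 of R) = (-0.2500,0.4330,-0.8660)
R[2][2] = -0.8660

-0.866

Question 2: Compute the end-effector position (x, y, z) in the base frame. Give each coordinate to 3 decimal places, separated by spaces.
2.799 -6.848 0.500

after link 1: o_1 = (1.7321, 1.0000, 1.0000)
after link 2: o_2 = (3.2321, -1.5981, 3.0000)
after link 3: o_3 = (2.7990, -6.8481, 0.5000)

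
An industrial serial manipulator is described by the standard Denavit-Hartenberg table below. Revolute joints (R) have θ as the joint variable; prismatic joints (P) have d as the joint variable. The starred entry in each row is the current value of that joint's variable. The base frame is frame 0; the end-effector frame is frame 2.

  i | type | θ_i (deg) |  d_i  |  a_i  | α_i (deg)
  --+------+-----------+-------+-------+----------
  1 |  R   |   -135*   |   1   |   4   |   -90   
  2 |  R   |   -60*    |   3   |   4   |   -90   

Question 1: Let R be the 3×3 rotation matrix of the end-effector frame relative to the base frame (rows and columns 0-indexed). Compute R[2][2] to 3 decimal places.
End-effector z-axis (col 2 of R) = (-0.6124,-0.6124,-0.5000)
R[2][2] = -0.5000

-0.500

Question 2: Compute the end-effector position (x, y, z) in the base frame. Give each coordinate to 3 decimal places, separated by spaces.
after link 1: o_1 = (-2.8284, -2.8284, 1.0000)
after link 2: o_2 = (-2.1213, -6.3640, 4.4641)

-2.121 -6.364 4.464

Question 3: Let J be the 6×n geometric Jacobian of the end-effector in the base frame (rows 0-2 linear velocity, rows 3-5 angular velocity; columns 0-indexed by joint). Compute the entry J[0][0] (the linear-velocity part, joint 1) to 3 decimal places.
axis z_0 = ẑ; lever o_n−o_0 = (-2.1213,-6.3640,4.4641)
cross product → J_v[:, 0] = (6.3640,-2.1213,0.0000)
J_ω[:, 0] = z_0
entry J[0][0] = 6.3640

6.364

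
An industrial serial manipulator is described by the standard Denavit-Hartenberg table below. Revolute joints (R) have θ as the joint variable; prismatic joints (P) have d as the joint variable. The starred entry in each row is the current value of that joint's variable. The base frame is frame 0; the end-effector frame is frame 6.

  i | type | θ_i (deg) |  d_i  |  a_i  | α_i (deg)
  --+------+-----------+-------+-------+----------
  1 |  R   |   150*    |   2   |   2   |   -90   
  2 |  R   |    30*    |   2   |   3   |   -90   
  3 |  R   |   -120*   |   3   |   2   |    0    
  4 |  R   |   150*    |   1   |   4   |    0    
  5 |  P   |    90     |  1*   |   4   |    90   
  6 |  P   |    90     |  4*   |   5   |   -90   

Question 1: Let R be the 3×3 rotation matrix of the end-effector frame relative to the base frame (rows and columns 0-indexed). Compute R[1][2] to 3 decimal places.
End-effector z-axis (col 2 of R) = (-0.8080,-0.5335,-0.2500)
R[1][2] = -0.5335

-0.533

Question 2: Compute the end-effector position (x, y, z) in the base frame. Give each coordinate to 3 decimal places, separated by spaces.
-0.732 4.732 -10.124

after link 1: o_1 = (-1.7321, 1.0000, 2.0000)
after link 2: o_2 = (-4.9821, 0.5670, 0.5000)
after link 3: o_3 = (-3.7990, -2.1160, -1.5981)
after link 4: o_4 = (-4.9641, 0.8660, -4.1962)
after link 5: o_5 = (-1.2990, 2.7500, -4.0622)
after link 6: o_6 = (-0.7321, 4.7321, -10.1244)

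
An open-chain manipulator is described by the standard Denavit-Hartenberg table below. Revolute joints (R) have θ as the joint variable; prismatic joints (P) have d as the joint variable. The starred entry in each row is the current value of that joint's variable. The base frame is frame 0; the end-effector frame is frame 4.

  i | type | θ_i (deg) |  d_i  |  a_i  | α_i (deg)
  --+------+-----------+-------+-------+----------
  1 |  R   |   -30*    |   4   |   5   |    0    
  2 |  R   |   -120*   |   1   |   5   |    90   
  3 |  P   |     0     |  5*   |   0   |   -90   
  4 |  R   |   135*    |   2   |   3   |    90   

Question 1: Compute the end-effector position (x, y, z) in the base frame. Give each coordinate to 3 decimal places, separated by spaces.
0.398 -1.446 7.000

after link 1: o_1 = (4.3301, -2.5000, 4.0000)
after link 2: o_2 = (0.0000, -5.0000, 5.0000)
after link 3: o_3 = (-2.5000, -0.6699, 5.0000)
after link 4: o_4 = (0.3978, -1.4463, 7.0000)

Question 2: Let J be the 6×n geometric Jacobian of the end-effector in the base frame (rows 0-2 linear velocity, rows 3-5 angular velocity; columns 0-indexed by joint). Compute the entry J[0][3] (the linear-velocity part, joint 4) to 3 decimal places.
0.776

axis z_3 = (0.0000,0.0000,1.0000); lever o_n−o_3 = (2.8978,-0.7765,2.0000)
cross product → J_v[:, 3] = (0.7765,2.8978,-0.0000)
J_ω[:, 3] = z_3
entry J[0][3] = 0.7765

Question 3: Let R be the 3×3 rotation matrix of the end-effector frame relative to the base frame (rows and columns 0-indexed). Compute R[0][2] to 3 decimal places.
-0.259

End-effector z-axis (col 2 of R) = (-0.2588,-0.9659,0.0000)
R[0][2] = -0.2588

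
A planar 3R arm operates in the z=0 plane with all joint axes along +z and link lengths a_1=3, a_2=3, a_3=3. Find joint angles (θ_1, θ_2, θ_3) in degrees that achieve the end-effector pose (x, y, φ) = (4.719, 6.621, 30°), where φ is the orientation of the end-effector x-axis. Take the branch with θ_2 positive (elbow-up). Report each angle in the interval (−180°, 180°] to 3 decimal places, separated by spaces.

wrist centre = target − a_3·(cos φ, sin φ) = (2.1209, 5.1210)
cos θ_2 = (30.7230−3²−3²)/(2·3·3) = 0.7068; θ_2 = 45.0223° (elbow-up)
β = atan2(5.1210,2.1209) = 67.5025°; ψ = atan2(2.1221,5.1205) = 22.5112°
θ_1 = β − ψ = 44.9914°
θ_3 = φ − θ_1 − θ_2 = -60.0137° (wrapped to (-180°,180°])

44.991 45.022 -60.014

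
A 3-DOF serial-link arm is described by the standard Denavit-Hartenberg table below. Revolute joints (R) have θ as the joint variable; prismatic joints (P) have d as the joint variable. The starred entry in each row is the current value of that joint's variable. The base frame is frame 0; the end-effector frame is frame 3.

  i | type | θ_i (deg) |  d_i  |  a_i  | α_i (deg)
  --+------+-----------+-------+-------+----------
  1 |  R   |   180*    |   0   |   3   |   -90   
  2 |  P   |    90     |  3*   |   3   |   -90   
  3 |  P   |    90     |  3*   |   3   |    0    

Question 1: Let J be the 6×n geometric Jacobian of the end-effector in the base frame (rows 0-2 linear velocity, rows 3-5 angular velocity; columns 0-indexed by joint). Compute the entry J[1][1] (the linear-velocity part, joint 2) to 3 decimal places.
-1.000

prismatic axis z_1 = (-0.0000,-1.0000,0.0000)
J_v[:, 1] = z_1; J_ω[:, 1] = (0,0,0)
entry J[1][1] = -1.0000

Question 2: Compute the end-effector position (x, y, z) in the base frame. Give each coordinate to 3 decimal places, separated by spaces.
after link 1: o_1 = (-3.0000, 0.0000, 0.0000)
after link 2: o_2 = (-3.0000, -3.0000, -3.0000)
after link 3: o_3 = (0.0000, -0.0000, -3.0000)

0.000 -0.000 -3.000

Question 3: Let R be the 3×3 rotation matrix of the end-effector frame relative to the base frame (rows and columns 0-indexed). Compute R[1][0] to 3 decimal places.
1.000

End-effector x-axis (col 0 of R) = (0.0000,1.0000,-0.0000)
R[1][0] = 1.0000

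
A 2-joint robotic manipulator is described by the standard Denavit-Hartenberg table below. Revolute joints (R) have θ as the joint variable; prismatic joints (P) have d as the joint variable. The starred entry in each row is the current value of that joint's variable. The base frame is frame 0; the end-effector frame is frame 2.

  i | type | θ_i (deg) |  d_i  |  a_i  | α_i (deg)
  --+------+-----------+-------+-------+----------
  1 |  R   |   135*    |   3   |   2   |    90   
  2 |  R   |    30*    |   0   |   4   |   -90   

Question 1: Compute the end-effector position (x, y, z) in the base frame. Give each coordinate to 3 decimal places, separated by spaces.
after link 1: o_1 = (-1.4142, 1.4142, 3.0000)
after link 2: o_2 = (-3.8637, 3.8637, 5.0000)

-3.864 3.864 5.000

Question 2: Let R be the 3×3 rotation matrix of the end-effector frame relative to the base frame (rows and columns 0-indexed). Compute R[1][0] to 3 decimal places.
0.612

End-effector x-axis (col 0 of R) = (-0.6124,0.6124,0.5000)
R[1][0] = 0.6124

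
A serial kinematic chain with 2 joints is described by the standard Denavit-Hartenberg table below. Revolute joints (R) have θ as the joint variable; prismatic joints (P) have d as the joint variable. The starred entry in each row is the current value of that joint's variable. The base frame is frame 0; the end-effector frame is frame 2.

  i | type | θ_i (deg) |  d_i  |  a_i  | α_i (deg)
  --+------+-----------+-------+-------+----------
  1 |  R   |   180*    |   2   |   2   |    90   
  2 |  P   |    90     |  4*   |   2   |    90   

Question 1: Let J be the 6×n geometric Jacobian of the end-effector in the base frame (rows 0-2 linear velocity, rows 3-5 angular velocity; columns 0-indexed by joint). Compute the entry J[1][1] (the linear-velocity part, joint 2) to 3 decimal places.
1.000

prismatic axis z_1 = (0.0000,1.0000,0.0000)
J_v[:, 1] = z_1; J_ω[:, 1] = (0,0,0)
entry J[1][1] = 1.0000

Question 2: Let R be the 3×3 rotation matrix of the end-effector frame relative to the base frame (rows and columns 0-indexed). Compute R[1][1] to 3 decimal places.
End-effector y-axis (col 1 of R) = (0.0000,1.0000,0.0000)
R[1][1] = 1.0000

1.000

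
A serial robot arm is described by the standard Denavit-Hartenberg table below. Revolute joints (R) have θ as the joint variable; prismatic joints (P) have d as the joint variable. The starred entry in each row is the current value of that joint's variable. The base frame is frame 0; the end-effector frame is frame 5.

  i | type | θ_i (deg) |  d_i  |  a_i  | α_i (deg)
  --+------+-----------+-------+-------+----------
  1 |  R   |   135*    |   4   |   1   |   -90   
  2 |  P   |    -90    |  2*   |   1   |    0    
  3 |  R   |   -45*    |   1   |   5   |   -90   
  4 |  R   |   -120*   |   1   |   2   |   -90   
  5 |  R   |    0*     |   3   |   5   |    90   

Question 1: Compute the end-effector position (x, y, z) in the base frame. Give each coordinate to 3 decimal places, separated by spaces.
-6.627 -8.311 8.605

after link 1: o_1 = (-0.7071, 0.7071, 4.0000)
after link 2: o_2 = (-2.1213, -0.7071, 5.0000)
after link 3: o_3 = (-0.3284, -3.9142, 8.5355)
after link 4: o_4 = (-2.5532, -4.1390, 8.5355)
after link 5: o_5 = (-6.6267, -8.3105, 8.6049)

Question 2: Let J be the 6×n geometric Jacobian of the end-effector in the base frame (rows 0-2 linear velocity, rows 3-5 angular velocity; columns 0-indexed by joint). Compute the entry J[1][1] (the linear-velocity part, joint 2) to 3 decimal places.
-0.707

prismatic axis z_1 = (-0.7071,-0.7071,0.0000)
J_v[:, 1] = z_1; J_ω[:, 1] = (0,0,0)
entry J[1][1] = -0.7071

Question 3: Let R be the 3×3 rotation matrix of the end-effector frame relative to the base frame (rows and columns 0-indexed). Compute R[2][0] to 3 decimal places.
-0.354

End-effector x-axis (col 0 of R) = (-0.8624,-0.3624,-0.3536)
R[2][0] = -0.3536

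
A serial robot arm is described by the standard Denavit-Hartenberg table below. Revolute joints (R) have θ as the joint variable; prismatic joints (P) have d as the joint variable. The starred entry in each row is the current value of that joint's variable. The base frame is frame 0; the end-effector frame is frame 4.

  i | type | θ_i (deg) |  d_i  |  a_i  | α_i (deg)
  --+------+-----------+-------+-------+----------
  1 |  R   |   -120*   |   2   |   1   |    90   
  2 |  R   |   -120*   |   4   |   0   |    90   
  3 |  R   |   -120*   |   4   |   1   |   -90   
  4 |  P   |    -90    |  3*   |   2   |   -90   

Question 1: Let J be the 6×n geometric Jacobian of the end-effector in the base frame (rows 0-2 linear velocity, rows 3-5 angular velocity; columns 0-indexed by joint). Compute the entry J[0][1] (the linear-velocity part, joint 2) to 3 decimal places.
axis z_1 = (-0.8660,0.5000,0.0000); lever o_n−o_1 = (1.7075,6.2255,1.1830)
cross product → J_v[:, 1] = (0.5915,1.0245,-6.2452)
J_ω[:, 1] = z_1
entry J[0][1] = 0.5915

0.592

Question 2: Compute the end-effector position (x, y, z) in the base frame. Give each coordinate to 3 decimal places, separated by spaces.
after link 1: o_1 = (-0.5000, -0.8660, 2.0000)
after link 2: o_2 = (-3.9641, 1.1340, 2.0000)
after link 3: o_3 = (-1.6071, 3.4845, 4.4330)
after link 4: o_4 = (1.2075, 5.3595, 3.1830)

1.208 5.359 3.183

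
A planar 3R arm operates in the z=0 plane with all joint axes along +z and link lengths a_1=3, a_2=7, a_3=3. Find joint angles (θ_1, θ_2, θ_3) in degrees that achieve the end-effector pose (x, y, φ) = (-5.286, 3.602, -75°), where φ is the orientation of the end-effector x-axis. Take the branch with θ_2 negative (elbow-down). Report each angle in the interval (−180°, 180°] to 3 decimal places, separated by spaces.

176.010 -59.999 168.990

wrist centre = target − a_3·(cos φ, sin φ) = (-6.0625, 6.4998)
cos θ_2 = (79.0005−3²−7²)/(2·3·7) = 0.5000; θ_2 = -59.9992° (elbow-down)
β = atan2(6.4998,-6.0625) = 133.0062°; ψ = atan2(-6.0621,6.5001) = -43.0033°
θ_1 = β − ψ = 176.0095°
θ_3 = φ − θ_1 − θ_2 = 168.9897° (wrapped to (-180°,180°])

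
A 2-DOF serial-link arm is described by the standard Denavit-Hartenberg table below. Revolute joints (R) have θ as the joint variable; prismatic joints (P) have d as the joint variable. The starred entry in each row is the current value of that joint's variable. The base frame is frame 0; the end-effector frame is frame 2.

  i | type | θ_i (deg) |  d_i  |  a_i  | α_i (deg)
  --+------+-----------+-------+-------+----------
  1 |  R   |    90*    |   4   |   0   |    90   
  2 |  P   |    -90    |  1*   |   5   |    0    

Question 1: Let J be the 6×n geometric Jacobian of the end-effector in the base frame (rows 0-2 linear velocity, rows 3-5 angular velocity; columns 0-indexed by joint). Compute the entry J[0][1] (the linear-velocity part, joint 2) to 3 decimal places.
prismatic axis z_1 = (1.0000,-0.0000,0.0000)
J_v[:, 1] = z_1; J_ω[:, 1] = (0,0,0)
entry J[0][1] = 1.0000

1.000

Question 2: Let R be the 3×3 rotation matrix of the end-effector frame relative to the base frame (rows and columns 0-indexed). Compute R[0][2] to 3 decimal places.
1.000

End-effector z-axis (col 2 of R) = (1.0000,-0.0000,0.0000)
R[0][2] = 1.0000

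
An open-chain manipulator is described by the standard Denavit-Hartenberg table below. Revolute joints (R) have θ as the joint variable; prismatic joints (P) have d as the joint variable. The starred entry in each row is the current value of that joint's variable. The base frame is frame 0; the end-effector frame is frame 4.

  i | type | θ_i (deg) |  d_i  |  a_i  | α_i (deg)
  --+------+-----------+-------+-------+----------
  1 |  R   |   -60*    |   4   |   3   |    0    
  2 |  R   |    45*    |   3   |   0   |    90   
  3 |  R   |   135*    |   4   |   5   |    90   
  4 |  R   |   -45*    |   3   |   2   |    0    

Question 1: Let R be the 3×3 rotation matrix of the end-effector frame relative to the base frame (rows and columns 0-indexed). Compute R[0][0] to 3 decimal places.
End-effector x-axis (col 0 of R) = (-0.3000,0.8124,0.5000)
R[0][0] = -0.3000

-0.300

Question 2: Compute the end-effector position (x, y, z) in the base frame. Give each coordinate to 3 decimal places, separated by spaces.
-1.501 -4.471 13.657

after link 1: o_1 = (1.5000, -2.5981, 4.0000)
after link 2: o_2 = (1.5000, -2.5981, 7.0000)
after link 3: o_3 = (-2.9503, -5.5467, 10.5355)
after link 4: o_4 = (-1.5012, -4.4709, 13.6569)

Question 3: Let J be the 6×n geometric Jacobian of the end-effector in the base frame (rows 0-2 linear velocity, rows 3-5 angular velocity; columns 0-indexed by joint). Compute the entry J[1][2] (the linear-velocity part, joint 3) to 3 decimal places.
1.723

axis z_2 = (-0.2588,-0.9659,0.0000); lever o_n−o_2 = (-3.0012,-1.8728,6.6569)
cross product → J_v[:, 2] = (-6.4300,1.7229,-2.4142)
J_ω[:, 2] = z_2
entry J[1][2] = 1.7229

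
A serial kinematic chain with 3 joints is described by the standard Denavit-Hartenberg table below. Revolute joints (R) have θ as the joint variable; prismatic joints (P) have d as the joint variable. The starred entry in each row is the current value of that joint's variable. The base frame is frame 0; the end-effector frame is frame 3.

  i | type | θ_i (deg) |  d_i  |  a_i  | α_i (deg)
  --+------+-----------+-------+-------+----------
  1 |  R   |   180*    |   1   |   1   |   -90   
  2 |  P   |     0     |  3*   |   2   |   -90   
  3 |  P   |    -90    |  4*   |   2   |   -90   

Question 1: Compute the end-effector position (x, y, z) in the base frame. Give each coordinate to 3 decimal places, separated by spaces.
after link 1: o_1 = (-1.0000, 0.0000, 1.0000)
after link 2: o_2 = (-3.0000, -3.0000, 1.0000)
after link 3: o_3 = (-3.0000, -5.0000, -3.0000)

-3.000 -5.000 -3.000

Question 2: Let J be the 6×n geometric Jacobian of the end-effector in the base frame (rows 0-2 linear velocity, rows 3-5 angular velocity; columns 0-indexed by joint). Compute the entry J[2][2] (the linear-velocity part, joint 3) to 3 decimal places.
-1.000

prismatic axis z_2 = (-0.0000,-0.0000,-1.0000)
J_v[:, 2] = z_2; J_ω[:, 2] = (0,0,0)
entry J[2][2] = -1.0000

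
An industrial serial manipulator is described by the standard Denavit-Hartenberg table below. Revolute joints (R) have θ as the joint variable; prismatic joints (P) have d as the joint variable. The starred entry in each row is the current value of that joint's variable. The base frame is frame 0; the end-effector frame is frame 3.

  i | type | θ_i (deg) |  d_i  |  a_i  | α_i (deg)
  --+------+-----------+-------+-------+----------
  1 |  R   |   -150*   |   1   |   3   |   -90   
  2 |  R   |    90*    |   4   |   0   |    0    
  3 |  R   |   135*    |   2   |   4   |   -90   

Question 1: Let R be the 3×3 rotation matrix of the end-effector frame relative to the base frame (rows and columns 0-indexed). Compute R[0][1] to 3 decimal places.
-0.500

End-effector y-axis (col 1 of R) = (-0.5000,0.8660,-0.0000)
R[0][1] = -0.5000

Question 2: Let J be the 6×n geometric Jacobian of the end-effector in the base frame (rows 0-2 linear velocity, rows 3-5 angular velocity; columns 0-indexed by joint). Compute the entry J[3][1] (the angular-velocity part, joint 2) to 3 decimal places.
axis z_1 = (0.5000,-0.8660,0.0000); lever o_n−o_1 = (5.4495,-3.7819,2.8284)
cross product → J_v[:, 1] = (-2.4495,-1.4142,2.8284)
J_ω[:, 1] = z_1
entry J[3][1] = 0.5000

0.500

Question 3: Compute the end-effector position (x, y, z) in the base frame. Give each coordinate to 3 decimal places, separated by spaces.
2.851 -5.282 3.828

after link 1: o_1 = (-2.5981, -1.5000, 1.0000)
after link 2: o_2 = (-0.5981, -4.9641, 1.0000)
after link 3: o_3 = (2.8514, -5.2819, 3.8284)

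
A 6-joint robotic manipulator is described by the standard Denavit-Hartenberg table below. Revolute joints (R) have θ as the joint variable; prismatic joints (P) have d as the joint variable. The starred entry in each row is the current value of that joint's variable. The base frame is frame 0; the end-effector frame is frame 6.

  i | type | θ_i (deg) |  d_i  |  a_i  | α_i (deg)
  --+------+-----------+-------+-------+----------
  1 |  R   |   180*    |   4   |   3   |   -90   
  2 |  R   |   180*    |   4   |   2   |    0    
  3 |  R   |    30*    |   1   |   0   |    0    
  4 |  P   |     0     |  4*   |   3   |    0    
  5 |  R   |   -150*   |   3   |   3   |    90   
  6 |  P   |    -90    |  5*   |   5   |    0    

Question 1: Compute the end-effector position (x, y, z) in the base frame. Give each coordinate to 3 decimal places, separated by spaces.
-4.232 -7.000 5.402

after link 1: o_1 = (-3.0000, 0.0000, 4.0000)
after link 2: o_2 = (-1.0000, -4.0000, 4.0000)
after link 3: o_3 = (-1.0000, -5.0000, 4.0000)
after link 4: o_4 = (1.5981, -9.0000, 5.5000)
after link 5: o_5 = (0.0981, -12.0000, 2.9019)
after link 6: o_6 = (-4.2321, -7.0000, 5.4019)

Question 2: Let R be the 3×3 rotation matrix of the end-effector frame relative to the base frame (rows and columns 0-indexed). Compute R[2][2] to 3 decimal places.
0.500

End-effector z-axis (col 2 of R) = (-0.8660,0.0000,0.5000)
R[2][2] = 0.5000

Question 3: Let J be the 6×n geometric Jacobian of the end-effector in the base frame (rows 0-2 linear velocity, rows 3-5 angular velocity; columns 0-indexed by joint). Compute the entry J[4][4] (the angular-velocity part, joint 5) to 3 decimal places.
axis z_4 = (-0.0000,-1.0000,0.0000); lever o_n−o_4 = (-5.8301,2.0000,-0.0981)
cross product → J_v[:, 4] = (0.0981,-0.0000,-5.8301)
J_ω[:, 4] = z_4
entry J[4][4] = -1.0000

-1.000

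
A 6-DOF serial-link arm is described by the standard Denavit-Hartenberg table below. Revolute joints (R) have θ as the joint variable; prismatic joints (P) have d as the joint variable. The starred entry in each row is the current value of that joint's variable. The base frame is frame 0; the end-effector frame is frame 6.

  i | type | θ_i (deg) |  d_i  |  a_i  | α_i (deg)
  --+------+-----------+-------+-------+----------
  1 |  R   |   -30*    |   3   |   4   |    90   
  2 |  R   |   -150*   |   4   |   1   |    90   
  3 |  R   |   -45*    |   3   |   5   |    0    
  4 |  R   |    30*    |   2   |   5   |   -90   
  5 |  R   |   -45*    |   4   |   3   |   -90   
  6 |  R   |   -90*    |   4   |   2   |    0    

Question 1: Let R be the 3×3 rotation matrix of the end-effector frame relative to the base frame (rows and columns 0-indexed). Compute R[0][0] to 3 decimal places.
-0.677

End-effector x-axis (col 0 of R) = (-0.6771,-0.7244,-0.1294)
R[0][0] = -0.6771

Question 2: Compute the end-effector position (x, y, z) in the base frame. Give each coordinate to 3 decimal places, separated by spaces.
after link 1: o_1 = (3.4641, -2.0000, 3.0000)
after link 2: o_2 = (0.7141, -5.0311, 2.5000)
after link 3: o_3 = (-1.4688, 0.3117, 3.3303)
after link 4: o_4 = (-5.3100, 4.0237, 2.6475)
after link 5: o_5 = (-10.1991, 3.0190, 2.9425)
after link 6: o_6 = (-12.0116, 2.6800, -1.1318)

-12.012 2.680 -1.132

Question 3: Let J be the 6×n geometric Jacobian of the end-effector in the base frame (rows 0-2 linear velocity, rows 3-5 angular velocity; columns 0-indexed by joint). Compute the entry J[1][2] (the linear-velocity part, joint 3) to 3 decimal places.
-12.593

axis z_2 = (-0.4330,0.2500,0.8660); lever o_n−o_2 = (-12.7257,7.7111,-3.6318)
cross product → J_v[:, 2] = (-7.5860,-12.5934,-0.1576)
J_ω[:, 2] = z_2
entry J[1][2] = -12.5934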